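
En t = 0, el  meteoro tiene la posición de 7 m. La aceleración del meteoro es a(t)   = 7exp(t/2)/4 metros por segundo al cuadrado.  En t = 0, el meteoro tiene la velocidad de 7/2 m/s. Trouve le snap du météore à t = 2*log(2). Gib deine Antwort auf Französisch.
Nous devons dériver notre équation de l'accélération a(t) = 7·exp(t/2)/4 2 fois. En dérivant l'accélération, nous obtenons le jerk: j(t) = 7·exp(t/2)/8. En dérivant le jerk, nous obtenons le snap: s(t) = 7·exp(t/2)/16. En utilisant s(t) = 7·exp(t/2)/16 et en substituant t = 2*log(2), nous trouvons s = 7/8.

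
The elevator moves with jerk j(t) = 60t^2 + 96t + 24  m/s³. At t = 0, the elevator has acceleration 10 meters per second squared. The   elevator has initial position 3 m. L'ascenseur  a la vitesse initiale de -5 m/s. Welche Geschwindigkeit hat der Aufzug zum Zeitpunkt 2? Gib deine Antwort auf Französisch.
Nous devons intégrer notre équation du jerk j(t) = 60·t^2 + 96·t + 24 2 fois. L'intégrale du jerk est l'accélération. En utilisant a(0) = 10, nous obtenons a(t) = 20·t^3 + 48·t^2 + 24·t + 10. En intégrant l'accélération et en utilisant la condition initiale v(0) = -5, nous obtenons v(t) = 5·t^4 + 16·t^3 + 12·t^2 + 10·t - 5. Nous avons la vitesse v(t) = 5·t^4 + 16·t^3 + 12·t^2 + 10·t - 5. En substituant t = 2: v(2) = 271.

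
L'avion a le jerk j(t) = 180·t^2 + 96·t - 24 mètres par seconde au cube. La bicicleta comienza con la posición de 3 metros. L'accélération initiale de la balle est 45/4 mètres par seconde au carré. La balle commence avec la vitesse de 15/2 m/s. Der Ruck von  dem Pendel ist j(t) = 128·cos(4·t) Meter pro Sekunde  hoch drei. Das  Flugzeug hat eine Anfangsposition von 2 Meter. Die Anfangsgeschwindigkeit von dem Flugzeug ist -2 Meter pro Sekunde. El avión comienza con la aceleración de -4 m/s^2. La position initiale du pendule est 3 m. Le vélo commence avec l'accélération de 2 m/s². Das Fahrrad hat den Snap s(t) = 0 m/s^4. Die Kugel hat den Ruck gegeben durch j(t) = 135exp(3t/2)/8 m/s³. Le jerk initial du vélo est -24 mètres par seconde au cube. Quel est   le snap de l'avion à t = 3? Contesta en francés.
Nous devons dériver notre équation du jerk j(t) = 180·t^2 + 96·t - 24 1 fois. En prenant d/dt de j(t), nous trouvons s(t) = 360·t + 96. Nous avons le snap s(t) = 360·t + 96. En substituant t = 3: s(3) = 1176.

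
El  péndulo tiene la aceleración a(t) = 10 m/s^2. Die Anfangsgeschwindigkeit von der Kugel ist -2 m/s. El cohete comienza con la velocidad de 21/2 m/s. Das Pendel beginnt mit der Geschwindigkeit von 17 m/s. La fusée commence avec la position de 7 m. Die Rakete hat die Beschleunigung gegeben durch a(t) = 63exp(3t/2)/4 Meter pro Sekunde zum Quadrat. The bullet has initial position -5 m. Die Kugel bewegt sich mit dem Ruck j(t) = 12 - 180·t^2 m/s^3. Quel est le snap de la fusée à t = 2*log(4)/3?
Pour résoudre ceci, nous devons prendre 2 dérivées de notre équation de l'accélération a(t) = 63·exp(3·t/2)/4. La dérivée de l'accélération donne le jerk: j(t) = 189·exp(3·t/2)/8. La dérivée du jerk donne le snap: s(t) = 567·exp(3·t/2)/16. De l'équation du snap s(t) = 567·exp(3·t/2)/16, nous substituons t = 2*log(4)/3 pour obtenir s = 567/4.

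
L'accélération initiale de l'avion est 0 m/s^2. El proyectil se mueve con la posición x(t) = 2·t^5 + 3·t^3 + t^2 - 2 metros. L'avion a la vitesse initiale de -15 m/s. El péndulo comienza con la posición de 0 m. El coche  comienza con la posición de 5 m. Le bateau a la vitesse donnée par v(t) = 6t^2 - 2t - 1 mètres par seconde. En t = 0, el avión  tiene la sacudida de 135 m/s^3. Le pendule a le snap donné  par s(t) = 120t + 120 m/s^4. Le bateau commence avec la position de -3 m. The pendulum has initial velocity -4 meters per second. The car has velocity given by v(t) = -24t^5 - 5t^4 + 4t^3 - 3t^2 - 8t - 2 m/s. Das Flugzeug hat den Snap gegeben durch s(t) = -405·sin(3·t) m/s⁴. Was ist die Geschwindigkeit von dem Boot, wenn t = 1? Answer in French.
De l'équation de la vitesse v(t) = 6·t^2 - 2·t - 1, nous substituons t = 1 pour obtenir v = 3.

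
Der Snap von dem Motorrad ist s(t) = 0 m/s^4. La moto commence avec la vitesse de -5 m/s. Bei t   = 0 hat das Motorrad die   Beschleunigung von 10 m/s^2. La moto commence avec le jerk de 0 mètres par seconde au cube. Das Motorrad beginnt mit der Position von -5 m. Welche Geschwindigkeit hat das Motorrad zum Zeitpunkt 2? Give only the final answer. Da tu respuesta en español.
En t = 2, v = 15.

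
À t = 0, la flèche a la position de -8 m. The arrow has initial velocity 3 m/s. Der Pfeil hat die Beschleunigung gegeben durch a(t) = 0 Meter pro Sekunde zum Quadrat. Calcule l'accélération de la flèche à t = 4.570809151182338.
Nous avons l'accélération a(t) = 0. En substituant t = 4.570809151182338: a(4.570809151182338) = 0.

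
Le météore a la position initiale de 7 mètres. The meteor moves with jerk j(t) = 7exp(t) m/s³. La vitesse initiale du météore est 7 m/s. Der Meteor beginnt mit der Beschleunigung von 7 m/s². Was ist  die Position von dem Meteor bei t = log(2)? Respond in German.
Wir müssen unsere Gleichung für den Ruck j(t) = 7·exp(t) 3-mal integrieren. Die Stammfunktion von dem Ruck, mit a(0) = 7, ergibt die Beschleunigung: a(t) = 7·exp(t). Durch Integration von der Beschleunigung und Verwendung der Anfangsbedingung v(0) = 7, erhalten wir v(t) = 7·exp(t). Mit ∫v(t)dt und Anwendung von x(0) = 7, finden wir x(t) = 7·exp(t). Mit x(t) = 7·exp(t) und Einsetzen von t = log(2), finden wir x = 14.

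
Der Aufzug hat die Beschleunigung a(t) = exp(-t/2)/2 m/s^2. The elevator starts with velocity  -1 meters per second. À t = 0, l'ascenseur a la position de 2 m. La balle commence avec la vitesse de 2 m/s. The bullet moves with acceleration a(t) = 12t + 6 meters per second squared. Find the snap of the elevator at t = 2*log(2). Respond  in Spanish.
Para resolver esto, necesitamos tomar 2 derivadas de nuestra ecuación de la aceleración a(t) = exp(-t/2)/2. Derivando la aceleración, obtenemos la sacudida: j(t) = -exp(-t/2)/4. La derivada de la sacudida da el snap: s(t) = exp(-t/2)/8. Tenemos el snap s(t) = exp(-t/2)/8. Sustituyendo t = 2*log(2): s(2*log(2)) = 1/16.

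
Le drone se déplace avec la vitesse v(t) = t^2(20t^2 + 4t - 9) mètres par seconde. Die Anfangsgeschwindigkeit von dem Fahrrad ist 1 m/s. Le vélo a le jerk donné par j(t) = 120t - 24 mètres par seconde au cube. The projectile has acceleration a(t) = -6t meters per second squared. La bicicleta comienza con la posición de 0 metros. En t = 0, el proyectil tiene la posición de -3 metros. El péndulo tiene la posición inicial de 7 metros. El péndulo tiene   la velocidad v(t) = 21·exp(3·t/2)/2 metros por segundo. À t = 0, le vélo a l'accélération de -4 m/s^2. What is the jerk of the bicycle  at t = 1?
From the given jerk equation j(t) = 120·t - 24, we substitute t = 1 to get j = 96.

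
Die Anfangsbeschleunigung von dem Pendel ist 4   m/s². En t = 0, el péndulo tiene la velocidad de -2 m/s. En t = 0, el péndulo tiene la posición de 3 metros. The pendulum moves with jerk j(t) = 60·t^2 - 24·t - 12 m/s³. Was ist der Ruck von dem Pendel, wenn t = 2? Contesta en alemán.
Wir haben den Ruck j(t) = 60·t^2 - 24·t - 12. Durch Einsetzen von t = 2: j(2) = 180.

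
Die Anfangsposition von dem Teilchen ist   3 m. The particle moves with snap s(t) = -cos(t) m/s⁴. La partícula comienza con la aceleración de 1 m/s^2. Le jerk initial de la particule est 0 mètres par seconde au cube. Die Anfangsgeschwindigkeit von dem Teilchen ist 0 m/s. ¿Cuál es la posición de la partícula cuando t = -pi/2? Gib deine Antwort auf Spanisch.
Debemos encontrar la antiderivada de nuestra ecuación del snap s(t) = -cos(t) 4 veces. Integrando el snap y usando la condición inicial j(0) = 0, obtenemos j(t) = -sin(t). Tomando ∫j(t)dt y aplicando a(0) = 1, encontramos a(t) = cos(t). La integral de la aceleración es la velocidad. Usando v(0) = 0, obtenemos v(t) = sin(t). La antiderivada de la velocidad es la posición. Usando x(0) = 3, obtenemos x(t) = 4 - cos(t). De la ecuación de la posición x(t) = 4 - cos(t), sustituimos t = -pi/2 para obtener x = 4.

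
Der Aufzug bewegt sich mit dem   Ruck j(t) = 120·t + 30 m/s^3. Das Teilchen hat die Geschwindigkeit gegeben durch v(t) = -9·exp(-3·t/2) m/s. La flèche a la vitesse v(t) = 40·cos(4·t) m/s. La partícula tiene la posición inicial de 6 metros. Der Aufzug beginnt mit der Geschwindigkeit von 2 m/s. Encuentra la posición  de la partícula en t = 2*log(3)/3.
Partiendo de la velocidad v(t) = -9·exp(-3·t/2), tomamos 1 integral. Integrando la velocidad y usando la condición inicial x(0) = 6, obtenemos x(t) = 6·exp(-3·t/2). De la ecuación de la posición x(t) = 6·exp(-3·t/2), sustituimos t = 2*log(3)/3 para obtener x = 2.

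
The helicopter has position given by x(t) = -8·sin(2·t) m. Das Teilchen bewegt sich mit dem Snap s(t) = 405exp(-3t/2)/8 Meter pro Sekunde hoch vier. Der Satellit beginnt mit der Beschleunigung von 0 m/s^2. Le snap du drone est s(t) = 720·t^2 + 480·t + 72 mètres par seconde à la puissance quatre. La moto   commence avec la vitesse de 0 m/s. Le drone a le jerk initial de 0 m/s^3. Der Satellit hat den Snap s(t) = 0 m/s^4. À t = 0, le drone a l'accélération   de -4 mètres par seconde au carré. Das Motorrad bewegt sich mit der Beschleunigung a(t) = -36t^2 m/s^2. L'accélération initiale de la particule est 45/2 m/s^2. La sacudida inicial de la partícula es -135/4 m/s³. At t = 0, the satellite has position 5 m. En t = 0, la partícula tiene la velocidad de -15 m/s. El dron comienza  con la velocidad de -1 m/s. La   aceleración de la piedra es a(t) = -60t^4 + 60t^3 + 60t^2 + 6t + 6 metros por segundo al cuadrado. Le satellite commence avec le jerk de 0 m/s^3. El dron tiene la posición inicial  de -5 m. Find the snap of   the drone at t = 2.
Using s(t) = 720·t^2 + 480·t + 72 and substituting t = 2, we find s = 3912.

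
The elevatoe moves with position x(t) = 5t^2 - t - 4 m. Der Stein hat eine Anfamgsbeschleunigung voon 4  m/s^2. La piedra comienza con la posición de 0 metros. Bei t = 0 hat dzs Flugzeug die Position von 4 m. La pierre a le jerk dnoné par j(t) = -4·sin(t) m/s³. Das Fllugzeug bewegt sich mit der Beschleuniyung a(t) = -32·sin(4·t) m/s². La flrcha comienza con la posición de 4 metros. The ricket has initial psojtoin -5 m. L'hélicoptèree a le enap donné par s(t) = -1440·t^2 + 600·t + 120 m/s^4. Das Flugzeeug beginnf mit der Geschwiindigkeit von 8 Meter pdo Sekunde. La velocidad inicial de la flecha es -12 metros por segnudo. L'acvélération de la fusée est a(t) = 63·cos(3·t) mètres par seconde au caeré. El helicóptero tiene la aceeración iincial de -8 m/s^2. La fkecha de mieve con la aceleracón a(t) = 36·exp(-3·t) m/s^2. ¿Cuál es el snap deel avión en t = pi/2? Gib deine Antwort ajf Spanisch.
Partiendo de la aceleración a(t) = -32·sin(4·t), tomamos 2 derivadas. La derivada de la aceleración da la sacudida: j(t) = -128·cos(4·t). Tomando d/dt de j(t), encontramos s(t) = 512·sin(4·t). Tenemos el snap s(t) = 512·sin(4·t). Sustituyendo t = pi/2: s(pi/2) = 0.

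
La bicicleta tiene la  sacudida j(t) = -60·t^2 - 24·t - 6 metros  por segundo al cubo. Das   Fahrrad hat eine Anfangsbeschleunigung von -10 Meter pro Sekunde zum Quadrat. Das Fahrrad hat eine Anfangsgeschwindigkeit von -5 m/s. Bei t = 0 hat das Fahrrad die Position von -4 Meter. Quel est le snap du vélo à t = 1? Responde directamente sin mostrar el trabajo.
Le snap à t = 1 est s = -144.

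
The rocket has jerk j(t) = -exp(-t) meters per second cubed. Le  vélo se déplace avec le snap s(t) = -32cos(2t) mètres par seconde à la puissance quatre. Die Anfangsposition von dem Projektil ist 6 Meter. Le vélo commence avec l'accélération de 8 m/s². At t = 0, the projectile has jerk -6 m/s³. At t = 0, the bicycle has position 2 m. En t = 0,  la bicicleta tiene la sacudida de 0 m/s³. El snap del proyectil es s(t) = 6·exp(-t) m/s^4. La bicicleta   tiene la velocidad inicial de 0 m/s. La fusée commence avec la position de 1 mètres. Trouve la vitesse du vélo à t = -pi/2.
Nous devons intégrer notre équation du snap s(t) = -32·cos(2·t) 3 fois. L'intégrale du snap est le jerk. En utilisant j(0) = 0, nous obtenons j(t) = -16·sin(2·t). La primitive du jerk est l'accélération. En utilisant a(0) = 8, nous obtenons a(t) = 8·cos(2·t). L'intégrale de l'accélération, avec v(0) = 0, donne la vitesse: v(t) = 4·sin(2·t). En utilisant v(t) = 4·sin(2·t) et en substituant t = -pi/2, nous trouvons v = 0.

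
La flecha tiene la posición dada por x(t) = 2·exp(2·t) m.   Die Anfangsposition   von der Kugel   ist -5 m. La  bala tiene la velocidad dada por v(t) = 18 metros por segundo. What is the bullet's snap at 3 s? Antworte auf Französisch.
En partant de la vitesse v(t) = 18, nous prenons 3 dérivées. En prenant d/dt de v(t), nous trouvons a(t) = 0. La dérivée de l'accélération donne le jerk: j(t) = 0. En prenant d/dt de j(t), nous trouvons s(t) = 0. En utilisant s(t) = 0 et en substituant t = 3, nous trouvons s = 0.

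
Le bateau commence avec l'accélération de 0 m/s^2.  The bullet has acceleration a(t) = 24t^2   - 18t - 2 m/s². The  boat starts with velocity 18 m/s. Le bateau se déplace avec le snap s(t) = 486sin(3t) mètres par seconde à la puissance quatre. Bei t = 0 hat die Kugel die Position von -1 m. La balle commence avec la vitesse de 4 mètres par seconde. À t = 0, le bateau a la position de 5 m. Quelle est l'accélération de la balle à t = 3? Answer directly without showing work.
À t = 3, a = 160.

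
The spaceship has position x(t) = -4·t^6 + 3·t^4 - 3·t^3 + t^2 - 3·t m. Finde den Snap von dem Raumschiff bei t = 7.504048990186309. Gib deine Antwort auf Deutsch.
Um dies zu lösen, müssen wir 4 Ableitungen unserer Gleichung für die Position x(t) = -4·t^6 + 3·t^4 - 3·t^3 + t^2 - 3·t nehmen. Die Ableitung von der Position ergibt die Geschwindigkeit: v(t) = -24·t^5 + 12·t^3 - 9·t^2 + 2·t - 3. Durch Ableiten von der Geschwindigkeit erhalten wir die Beschleunigung: a(t) = -120·t^4 + 36·t^2 - 18·t + 2. Die Ableitung von der Beschleunigung ergibt den Ruck: j(t) = -480·t^3 + 72·t - 18. Die Ableitung von dem Ruck ergibt den Snap: s(t) = 72 - 1440·t^2. Mit s(t) = 72 - 1440·t^2 und Einsetzen von t = 7.504048990186309, finden wir s = -81015.4817958473.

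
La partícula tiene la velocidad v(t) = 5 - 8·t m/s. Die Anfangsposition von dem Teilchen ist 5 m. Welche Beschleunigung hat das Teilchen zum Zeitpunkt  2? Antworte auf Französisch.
En partant de la vitesse v(t) = 5 - 8·t, nous prenons 1 dérivée. En prenant d/dt de v(t), nous trouvons a(t) = -8. De l'équation de l'accélération a(t) = -8, nous substituons t = 2 pour obtenir a = -8.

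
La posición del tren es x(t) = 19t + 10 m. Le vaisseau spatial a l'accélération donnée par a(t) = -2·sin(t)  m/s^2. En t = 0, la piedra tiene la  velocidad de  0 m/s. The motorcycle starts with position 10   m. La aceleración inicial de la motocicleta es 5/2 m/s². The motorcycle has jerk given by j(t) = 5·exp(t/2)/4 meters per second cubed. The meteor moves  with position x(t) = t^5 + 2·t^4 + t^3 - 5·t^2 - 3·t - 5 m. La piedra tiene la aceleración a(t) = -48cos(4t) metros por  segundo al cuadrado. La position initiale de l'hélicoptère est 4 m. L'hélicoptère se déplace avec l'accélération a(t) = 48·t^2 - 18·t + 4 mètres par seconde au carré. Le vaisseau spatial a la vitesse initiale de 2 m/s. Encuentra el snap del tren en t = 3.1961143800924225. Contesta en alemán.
Wir müssen unsere Gleichung für die Position x(t) = 19·t + 10 4-mal ableiten. Durch Ableiten von der Position erhalten wir die Geschwindigkeit: v(t) = 19. Mit d/dt von v(t) finden wir a(t) = 0. Die Ableitung von der Beschleunigung ergibt den Ruck: j(t) = 0. Die Ableitung von dem Ruck ergibt den Snap: s(t) = 0. Wir haben den Snap s(t) = 0. Durch Einsetzen von t = 3.1961143800924225: s(3.1961143800924225) = 0.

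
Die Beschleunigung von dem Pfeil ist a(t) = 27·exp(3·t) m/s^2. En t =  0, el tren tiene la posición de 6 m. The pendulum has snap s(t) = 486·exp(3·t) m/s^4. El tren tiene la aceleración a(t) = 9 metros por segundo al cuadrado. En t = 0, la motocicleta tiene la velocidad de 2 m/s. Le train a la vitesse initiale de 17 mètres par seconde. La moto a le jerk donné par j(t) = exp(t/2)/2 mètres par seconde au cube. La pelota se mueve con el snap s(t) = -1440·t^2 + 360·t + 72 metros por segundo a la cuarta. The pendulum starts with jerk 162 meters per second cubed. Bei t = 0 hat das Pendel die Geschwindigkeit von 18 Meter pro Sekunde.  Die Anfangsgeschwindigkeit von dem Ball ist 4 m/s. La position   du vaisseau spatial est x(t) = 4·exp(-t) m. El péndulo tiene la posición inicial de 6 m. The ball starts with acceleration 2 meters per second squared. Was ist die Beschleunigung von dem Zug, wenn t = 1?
Mit a(t) = 9 und Einsetzen von t = 1, finden wir a = 9.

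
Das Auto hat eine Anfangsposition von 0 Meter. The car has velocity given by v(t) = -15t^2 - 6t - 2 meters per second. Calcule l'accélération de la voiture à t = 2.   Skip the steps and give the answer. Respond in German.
Die Beschleunigung bei t = 2 ist a = -66.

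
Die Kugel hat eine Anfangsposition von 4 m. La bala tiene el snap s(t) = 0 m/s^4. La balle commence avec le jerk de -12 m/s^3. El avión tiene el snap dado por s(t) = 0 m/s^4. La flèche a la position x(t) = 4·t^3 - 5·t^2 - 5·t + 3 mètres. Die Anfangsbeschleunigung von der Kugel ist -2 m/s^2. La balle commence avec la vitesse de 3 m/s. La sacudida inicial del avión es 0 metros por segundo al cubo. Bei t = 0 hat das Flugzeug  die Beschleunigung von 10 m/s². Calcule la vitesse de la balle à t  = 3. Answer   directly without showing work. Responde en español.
La respuesta es -57.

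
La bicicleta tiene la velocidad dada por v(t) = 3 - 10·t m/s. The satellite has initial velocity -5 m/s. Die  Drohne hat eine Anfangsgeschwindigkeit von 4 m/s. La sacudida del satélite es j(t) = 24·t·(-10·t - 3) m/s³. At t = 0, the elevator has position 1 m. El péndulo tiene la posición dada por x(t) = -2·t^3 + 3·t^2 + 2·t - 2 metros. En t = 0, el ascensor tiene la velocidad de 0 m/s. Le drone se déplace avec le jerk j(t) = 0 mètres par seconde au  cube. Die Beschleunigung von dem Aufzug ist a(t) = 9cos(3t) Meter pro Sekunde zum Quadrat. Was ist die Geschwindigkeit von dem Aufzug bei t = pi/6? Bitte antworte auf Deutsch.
Um dies zu lösen, müssen wir 1 Stammfunktion unserer Gleichung für die Beschleunigung a(t) = 9·cos(3·t) finden. Durch Integration von der Beschleunigung und Verwendung der Anfangsbedingung v(0) = 0, erhalten wir v(t) = 3·sin(3·t). Wir haben die Geschwindigkeit v(t) = 3·sin(3·t). Durch Einsetzen von t = pi/6: v(pi/6) = 3.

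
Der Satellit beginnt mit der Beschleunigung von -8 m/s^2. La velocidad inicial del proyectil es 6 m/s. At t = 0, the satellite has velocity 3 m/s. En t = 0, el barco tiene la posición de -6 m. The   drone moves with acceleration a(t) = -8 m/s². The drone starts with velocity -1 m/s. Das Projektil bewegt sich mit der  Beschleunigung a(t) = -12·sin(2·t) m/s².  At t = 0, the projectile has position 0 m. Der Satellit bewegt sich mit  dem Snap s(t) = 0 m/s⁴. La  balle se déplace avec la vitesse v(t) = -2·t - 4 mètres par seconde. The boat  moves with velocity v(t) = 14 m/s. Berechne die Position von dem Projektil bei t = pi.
Wir müssen unsere Gleichung für die Beschleunigung a(t) = -12·sin(2·t) 2-mal integrieren. Durch Integration von der Beschleunigung und Verwendung der Anfangsbedingung v(0) = 6, erhalten wir v(t) = 6·cos(2·t). Das Integral von der Geschwindigkeit, mit x(0) = 0, ergibt die Position: x(t) = 3·sin(2·t). Wir haben die Position x(t) = 3·sin(2·t). Durch Einsetzen von t = pi: x(pi) = 0.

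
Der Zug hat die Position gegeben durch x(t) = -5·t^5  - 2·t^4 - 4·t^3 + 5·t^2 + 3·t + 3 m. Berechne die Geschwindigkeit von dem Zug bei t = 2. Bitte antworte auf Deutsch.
Ausgehend von der Position x(t) = -5·t^5 - 2·t^4 - 4·t^3 + 5·t^2 + 3·t + 3, nehmen wir 1 Ableitung. Die Ableitung von der Position ergibt die Geschwindigkeit: v(t) = -25·t^4 - 8·t^3 - 12·t^2 + 10·t + 3. Wir haben die Geschwindigkeit v(t) = -25·t^4 - 8·t^3 - 12·t^2 + 10·t + 3. Durch Einsetzen von t = 2: v(2) = -489.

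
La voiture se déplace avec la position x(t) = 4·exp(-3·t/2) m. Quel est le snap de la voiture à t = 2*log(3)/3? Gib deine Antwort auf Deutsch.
Wir müssen unsere Gleichung für die Position x(t) = 4·exp(-3·t/2) 4-mal ableiten. Durch Ableiten von der Position erhalten wir die Geschwindigkeit: v(t) = -6·exp(-3·t/2). Durch Ableiten von der Geschwindigkeit erhalten wir die Beschleunigung: a(t) = 9·exp(-3·t/2). Die Ableitung von der Beschleunigung ergibt den Ruck: j(t) = -27·exp(-3·t/2)/2. Die Ableitung von dem Ruck ergibt den Snap: s(t) = 81·exp(-3·t/2)/4. Aus der Gleichung für den Snap s(t) = 81·exp(-3·t/2)/4, setzen wir t = 2*log(3)/3 ein und erhalten s = 27/4.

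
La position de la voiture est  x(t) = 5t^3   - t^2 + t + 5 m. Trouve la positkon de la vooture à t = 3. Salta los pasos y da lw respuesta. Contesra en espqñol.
La posición en t = 3 es x = 134.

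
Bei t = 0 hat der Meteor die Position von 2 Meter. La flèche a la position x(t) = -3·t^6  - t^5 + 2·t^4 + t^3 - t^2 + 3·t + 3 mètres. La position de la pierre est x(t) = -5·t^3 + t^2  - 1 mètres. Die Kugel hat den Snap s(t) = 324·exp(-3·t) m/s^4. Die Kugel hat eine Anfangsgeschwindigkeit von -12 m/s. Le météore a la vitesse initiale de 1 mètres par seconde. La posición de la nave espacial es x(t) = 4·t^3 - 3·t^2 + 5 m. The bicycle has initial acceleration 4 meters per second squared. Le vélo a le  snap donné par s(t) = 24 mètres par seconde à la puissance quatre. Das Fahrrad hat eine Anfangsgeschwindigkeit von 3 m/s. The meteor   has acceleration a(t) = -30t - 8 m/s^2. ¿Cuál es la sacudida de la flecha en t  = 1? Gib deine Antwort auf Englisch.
Starting from position x(t) = -3·t^6 - t^5 + 2·t^4 + t^3 - t^2 + 3·t + 3, we take 3 derivatives. The derivative of position gives velocity: v(t) = -18·t^5 - 5·t^4 + 8·t^3 + 3·t^2 - 2·t + 3. The derivative of velocity gives acceleration: a(t) = -90·t^4 - 20·t^3 + 24·t^2 + 6·t - 2. Differentiating acceleration, we get jerk: j(t) = -360·t^3 - 60·t^2 + 48·t + 6. Using j(t) = -360·t^3 - 60·t^2 + 48·t + 6 and substituting t = 1, we find j = -366.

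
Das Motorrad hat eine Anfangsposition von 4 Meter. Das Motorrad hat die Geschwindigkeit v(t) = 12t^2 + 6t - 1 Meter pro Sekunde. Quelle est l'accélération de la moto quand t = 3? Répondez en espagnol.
Partiendo de la velocidad v(t) = 12·t^2 + 6·t - 1, tomamos 1 derivada. La derivada de la velocidad da la aceleración: a(t) = 24·t + 6. Tenemos la aceleración a(t) = 24·t + 6. Sustituyendo t = 3: a(3) = 78.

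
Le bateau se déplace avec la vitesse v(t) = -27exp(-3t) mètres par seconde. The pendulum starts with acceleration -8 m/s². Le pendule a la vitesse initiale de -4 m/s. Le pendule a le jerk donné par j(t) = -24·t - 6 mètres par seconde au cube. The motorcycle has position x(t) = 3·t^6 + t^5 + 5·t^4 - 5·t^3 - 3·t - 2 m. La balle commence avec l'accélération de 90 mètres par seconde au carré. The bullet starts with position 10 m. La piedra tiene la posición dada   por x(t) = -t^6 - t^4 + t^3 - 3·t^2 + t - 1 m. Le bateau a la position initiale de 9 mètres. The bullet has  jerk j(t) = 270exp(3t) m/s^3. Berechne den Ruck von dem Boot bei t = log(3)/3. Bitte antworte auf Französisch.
En partant de la vitesse v(t) = -27·exp(-3·t), nous prenons 2 dérivées. La dérivée de la vitesse donne l'accélération: a(t) = 81·exp(-3·t). En prenant d/dt de a(t), nous trouvons j(t) = -243·exp(-3·t). En utilisant j(t) = -243·exp(-3·t) et en substituant t = log(3)/3, nous trouvons j = -81.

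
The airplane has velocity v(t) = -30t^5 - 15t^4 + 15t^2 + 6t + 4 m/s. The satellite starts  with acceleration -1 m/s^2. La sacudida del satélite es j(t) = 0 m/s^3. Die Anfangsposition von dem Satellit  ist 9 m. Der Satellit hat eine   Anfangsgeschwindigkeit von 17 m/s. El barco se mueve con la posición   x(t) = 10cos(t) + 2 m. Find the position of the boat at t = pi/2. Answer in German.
Wir haben die Position x(t) = 10·cos(t) + 2. Durch Einsetzen von t = pi/2: x(pi/2) = 2.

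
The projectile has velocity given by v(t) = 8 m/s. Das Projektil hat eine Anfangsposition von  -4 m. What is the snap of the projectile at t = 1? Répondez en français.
Pour résoudre ceci, nous devons prendre 3 dérivées de notre équation de la vitesse v(t) = 8. En dérivant la vitesse, nous obtenons l'accélération: a(t) = 0. La dérivée de l'accélération donne le jerk: j(t) = 0. En dérivant le jerk, nous obtenons le snap: s(t) = 0. De l'équation du snap s(t) = 0, nous substituons t = 1 pour obtenir s = 0.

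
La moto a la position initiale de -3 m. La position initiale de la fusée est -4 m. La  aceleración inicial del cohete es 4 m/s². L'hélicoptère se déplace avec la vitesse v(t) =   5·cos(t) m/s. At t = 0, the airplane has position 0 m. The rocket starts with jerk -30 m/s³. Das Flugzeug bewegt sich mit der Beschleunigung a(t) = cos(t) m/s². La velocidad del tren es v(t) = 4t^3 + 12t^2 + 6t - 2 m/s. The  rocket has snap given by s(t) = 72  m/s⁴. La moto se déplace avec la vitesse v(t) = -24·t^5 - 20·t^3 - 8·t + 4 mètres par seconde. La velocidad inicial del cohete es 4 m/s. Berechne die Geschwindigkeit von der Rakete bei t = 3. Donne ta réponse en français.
En partant du snap s(t) = 72, nous prenons 3 primitives. La primitive du snap est le jerk. En utilisant j(0) = -30, nous obtenons j(t) = 72·t - 30. En intégrant le jerk et en utilisant la condition initiale a(0) = 4, nous obtenons a(t) = 36·t^2 - 30·t + 4. En intégrant l'accélération et en utilisant la condition initiale v(0) = 4, nous obtenons v(t) = 12·t^3 - 15·t^2 + 4·t + 4. Nous avons la vitesse v(t) = 12·t^3 - 15·t^2 + 4·t + 4. En substituant t = 3: v(3) = 205.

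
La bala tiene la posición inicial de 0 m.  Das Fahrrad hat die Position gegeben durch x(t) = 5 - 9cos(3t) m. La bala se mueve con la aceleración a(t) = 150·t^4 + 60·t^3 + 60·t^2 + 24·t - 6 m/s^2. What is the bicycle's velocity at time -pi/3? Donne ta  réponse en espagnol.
Debemos derivar nuestra ecuación de la posición x(t) = 5 - 9·cos(3·t) 1 vez. La derivada de la posición da la velocidad: v(t) = 27·sin(3·t). De la ecuación de la velocidad v(t) = 27·sin(3·t), sustituimos t = -pi/3 para obtener v = 0.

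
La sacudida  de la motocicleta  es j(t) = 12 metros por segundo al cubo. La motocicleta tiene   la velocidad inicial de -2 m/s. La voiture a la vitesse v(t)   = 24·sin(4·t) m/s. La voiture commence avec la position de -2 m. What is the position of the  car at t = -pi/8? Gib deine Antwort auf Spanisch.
Partiendo de la velocidad v(t) = 24·sin(4·t), tomamos 1 antiderivada. La integral de la velocidad es la posición. Usando x(0) = -2, obtenemos x(t) = 4 - 6·cos(4·t). Usando x(t) = 4 - 6·cos(4·t) y sustituyendo t = -pi/8, encontramos x = 4.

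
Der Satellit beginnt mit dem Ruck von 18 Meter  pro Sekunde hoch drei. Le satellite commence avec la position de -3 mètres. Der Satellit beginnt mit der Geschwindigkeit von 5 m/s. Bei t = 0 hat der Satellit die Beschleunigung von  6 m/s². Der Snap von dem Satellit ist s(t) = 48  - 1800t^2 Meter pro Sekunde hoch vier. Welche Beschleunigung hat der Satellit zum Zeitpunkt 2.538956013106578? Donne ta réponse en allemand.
Um dies zu lösen, müssen wir 2 Stammfunktionen unserer Gleichung für den Snap s(t) = 48 - 1800·t^2 finden. Mit ∫s(t)dt und Anwendung von j(0) = 18, finden wir j(t) = -600·t^3 + 48·t + 18. Das Integral von dem Ruck, mit a(0) = 6, ergibt die Beschleunigung: a(t) = -150·t^4 + 24·t^2 + 18·t + 6. Mit a(t) = -150·t^4 + 24·t^2 + 18·t + 6 und Einsetzen von t = 2.538956013106578, finden wir a = -6026.80063122090.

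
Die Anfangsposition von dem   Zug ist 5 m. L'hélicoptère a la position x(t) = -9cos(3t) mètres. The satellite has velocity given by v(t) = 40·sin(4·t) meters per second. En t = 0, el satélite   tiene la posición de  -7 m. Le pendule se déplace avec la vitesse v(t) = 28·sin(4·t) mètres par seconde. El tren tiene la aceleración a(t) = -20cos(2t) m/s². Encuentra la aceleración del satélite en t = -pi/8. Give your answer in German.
Wir müssen unsere Gleichung für die Geschwindigkeit v(t) = 40·sin(4·t) 1-mal ableiten. Durch Ableiten von der Geschwindigkeit erhalten wir die Beschleunigung: a(t) = 160·cos(4·t). Mit a(t) = 160·cos(4·t) und Einsetzen von t = -pi/8, finden wir a = 0.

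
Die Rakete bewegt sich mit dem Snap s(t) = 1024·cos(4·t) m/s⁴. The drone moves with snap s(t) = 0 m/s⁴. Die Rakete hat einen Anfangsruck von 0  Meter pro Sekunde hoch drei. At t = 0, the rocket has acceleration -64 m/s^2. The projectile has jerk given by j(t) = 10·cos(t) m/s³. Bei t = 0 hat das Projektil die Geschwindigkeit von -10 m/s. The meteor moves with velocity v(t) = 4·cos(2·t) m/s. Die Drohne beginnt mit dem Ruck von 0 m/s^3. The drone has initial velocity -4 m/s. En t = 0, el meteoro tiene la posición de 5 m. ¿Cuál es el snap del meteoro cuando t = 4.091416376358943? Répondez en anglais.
To solve this, we need to take 3 derivatives of our velocity equation v(t) = 4·cos(2·t). The derivative of velocity gives acceleration: a(t) = -8·sin(2·t). The derivative of acceleration gives jerk: j(t) = -16·cos(2·t). The derivative of jerk gives snap: s(t) = 32·sin(2·t). Using s(t) = 32·sin(2·t) and substituting t = 4.091416376358943, we find s = 30.2852481937361.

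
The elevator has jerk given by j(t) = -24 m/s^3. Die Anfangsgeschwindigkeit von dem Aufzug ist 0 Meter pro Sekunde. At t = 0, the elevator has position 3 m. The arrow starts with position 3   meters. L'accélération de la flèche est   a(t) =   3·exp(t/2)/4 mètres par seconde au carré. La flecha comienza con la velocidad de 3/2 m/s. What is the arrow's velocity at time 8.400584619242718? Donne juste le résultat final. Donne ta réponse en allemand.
Die Geschwindigkeit bei t = 8.400584619242718 ist v = 100.058740419575.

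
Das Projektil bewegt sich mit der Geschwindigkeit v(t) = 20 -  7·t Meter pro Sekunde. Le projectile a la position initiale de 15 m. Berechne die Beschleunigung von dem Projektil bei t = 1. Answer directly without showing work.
Die Beschleunigung bei t = 1 ist a = -7.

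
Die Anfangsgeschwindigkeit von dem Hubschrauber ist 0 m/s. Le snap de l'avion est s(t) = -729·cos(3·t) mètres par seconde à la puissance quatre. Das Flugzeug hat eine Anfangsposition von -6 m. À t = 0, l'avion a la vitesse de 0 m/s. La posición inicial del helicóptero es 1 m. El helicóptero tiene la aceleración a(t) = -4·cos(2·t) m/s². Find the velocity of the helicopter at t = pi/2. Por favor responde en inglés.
We must find the antiderivative of our acceleration equation a(t) = -4·cos(2·t) 1 time. Finding the antiderivative of a(t) and using v(0) = 0: v(t) = -2·sin(2·t). From the given velocity equation v(t) = -2·sin(2·t), we substitute t = pi/2 to get v = 0.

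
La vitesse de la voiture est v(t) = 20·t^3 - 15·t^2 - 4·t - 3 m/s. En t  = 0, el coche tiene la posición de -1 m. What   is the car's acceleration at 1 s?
To solve this, we need to take 1 derivative of our velocity equation v(t) = 20·t^3 - 15·t^2 - 4·t - 3. Differentiating velocity, we get acceleration: a(t) = 60·t^2 - 30·t - 4. From the given acceleration equation a(t) = 60·t^2 - 30·t - 4, we substitute t = 1 to get a = 26.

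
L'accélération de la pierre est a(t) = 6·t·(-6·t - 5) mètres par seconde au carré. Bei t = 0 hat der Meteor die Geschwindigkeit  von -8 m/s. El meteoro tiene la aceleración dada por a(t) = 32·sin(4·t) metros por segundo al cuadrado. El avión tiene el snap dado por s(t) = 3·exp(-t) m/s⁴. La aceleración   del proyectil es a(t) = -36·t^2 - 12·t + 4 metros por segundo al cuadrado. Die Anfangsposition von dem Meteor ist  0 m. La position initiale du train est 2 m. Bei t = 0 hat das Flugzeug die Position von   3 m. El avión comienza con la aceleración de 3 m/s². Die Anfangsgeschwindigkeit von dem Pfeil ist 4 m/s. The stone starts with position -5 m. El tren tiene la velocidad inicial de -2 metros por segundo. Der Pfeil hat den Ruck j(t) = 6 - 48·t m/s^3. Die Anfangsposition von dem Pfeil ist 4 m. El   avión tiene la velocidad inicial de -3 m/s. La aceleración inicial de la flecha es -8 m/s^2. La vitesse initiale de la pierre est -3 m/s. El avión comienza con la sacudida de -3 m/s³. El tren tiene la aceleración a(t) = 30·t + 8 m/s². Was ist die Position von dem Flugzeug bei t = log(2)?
Wir müssen das Integral unserer Gleichung für den Snap s(t) = 3·exp(-t) 4-mal finden. Die Stammfunktion von dem Snap ist der Ruck. Mit j(0) = -3 erhalten wir j(t) = -3·exp(-t). Mit ∫j(t)dt und Anwendung von a(0) = 3, finden wir a(t) = 3·exp(-t). Das Integral von der Beschleunigung, mit v(0) = -3, ergibt die Geschwindigkeit: v(t) = -3·exp(-t). Das Integral von der Geschwindigkeit, mit x(0) = 3, ergibt die Position: x(t) = 3·exp(-t). Mit x(t) = 3·exp(-t) und Einsetzen von t = log(2), finden wir x = 3/2.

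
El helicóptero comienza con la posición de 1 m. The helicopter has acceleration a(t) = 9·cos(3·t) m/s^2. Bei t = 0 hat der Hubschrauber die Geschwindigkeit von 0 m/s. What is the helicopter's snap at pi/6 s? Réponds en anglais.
We must differentiate our acceleration equation a(t) = 9·cos(3·t) 2 times. Differentiating acceleration, we get jerk: j(t) = -27·sin(3·t). The derivative of jerk gives snap: s(t) = -81·cos(3·t). Using s(t) = -81·cos(3·t) and substituting t = pi/6, we find s = 0.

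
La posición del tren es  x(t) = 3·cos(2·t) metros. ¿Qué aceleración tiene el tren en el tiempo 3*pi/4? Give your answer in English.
Starting from position x(t) = 3·cos(2·t), we take 2 derivatives. Differentiating position, we get velocity: v(t) = -6·sin(2·t). Differentiating velocity, we get acceleration: a(t) = -12·cos(2·t). From the given acceleration equation a(t) = -12·cos(2·t), we substitute t = 3*pi/4 to get a = 0.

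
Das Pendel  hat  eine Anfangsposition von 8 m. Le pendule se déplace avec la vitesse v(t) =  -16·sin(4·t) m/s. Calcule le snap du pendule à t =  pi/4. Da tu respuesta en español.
Debemos derivar nuestra ecuación de la velocidad v(t) = -16·sin(4·t) 3 veces. Tomando d/dt de v(t), encontramos a(t) = -64·cos(4·t). Derivando la aceleración, obtenemos la sacudida: j(t) = 256·sin(4·t). Derivando la sacudida, obtenemos el snap: s(t) = 1024·cos(4·t). Tenemos el snap s(t) = 1024·cos(4·t). Sustituyendo t = pi/4: s(pi/4) = -1024.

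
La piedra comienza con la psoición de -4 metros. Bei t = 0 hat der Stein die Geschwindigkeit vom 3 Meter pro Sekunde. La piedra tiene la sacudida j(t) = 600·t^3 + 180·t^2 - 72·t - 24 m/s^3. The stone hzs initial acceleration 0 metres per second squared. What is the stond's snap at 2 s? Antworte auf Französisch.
Nous devons dériver notre équation du jerk j(t) = 600·t^3 + 180·t^2 - 72·t - 24 1 fois. En prenant d/dt de j(t), nous trouvons s(t) = 1800·t^2 + 360·t - 72. En utilisant s(t) = 1800·t^2 + 360·t - 72 et en substituant t = 2, nous trouvons s = 7848.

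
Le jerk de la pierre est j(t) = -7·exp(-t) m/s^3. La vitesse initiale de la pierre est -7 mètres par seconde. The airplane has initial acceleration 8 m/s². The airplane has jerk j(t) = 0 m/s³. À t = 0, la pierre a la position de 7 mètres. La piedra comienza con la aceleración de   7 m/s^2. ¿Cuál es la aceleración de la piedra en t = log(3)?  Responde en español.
Partiendo de la sacudida j(t) = -7·exp(-t), tomamos 1 antiderivada. La antiderivada de la sacudida es la aceleración. Usando a(0) = 7, obtenemos a(t) = 7·exp(-t). Usando a(t) = 7·exp(-t) y sustituyendo t = log(3), encontramos a = 7/3.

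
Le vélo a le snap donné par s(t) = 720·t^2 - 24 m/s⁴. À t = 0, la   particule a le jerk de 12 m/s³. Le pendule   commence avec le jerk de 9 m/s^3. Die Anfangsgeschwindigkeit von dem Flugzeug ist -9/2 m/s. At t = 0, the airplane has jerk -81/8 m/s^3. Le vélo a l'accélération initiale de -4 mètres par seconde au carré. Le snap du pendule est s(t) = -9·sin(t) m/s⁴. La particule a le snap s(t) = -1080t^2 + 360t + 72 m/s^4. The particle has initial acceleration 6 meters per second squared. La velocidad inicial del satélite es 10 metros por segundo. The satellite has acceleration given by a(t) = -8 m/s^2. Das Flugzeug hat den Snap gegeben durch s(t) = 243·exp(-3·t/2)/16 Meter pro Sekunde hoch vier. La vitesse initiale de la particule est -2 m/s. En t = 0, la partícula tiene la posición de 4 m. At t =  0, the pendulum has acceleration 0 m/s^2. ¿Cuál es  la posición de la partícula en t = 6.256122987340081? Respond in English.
Starting from snap s(t) = -1080·t^2 + 360·t + 72, we take 4 integrals. Integrating snap and using the initial condition j(0) = 12, we get j(t) = -360·t^3 + 180·t^2 + 72·t + 12. Taking ∫j(t)dt and applying a(0) = 6, we find a(t) = -90·t^4 + 60·t^3 + 36·t^2 + 12·t + 6. The integral of acceleration, with v(0) = -2, gives velocity: v(t) = -18·t^5 + 15·t^4 + 12·t^3 + 6·t^2 + 6·t - 2. Taking ∫v(t)dt and applying x(0) = 4, we find x(t) = -3·t^6 + 3·t^5 + 3·t^4 + 2·t^3 + 3·t^2 - 2·t + 4. We have position x(t) = -3·t^6 + 3·t^5 + 3·t^4 + 2·t^3 + 3·t^2 - 2·t + 4. Substituting t = 6.256122987340081: x(6.256122987340081) = -145922.719771898.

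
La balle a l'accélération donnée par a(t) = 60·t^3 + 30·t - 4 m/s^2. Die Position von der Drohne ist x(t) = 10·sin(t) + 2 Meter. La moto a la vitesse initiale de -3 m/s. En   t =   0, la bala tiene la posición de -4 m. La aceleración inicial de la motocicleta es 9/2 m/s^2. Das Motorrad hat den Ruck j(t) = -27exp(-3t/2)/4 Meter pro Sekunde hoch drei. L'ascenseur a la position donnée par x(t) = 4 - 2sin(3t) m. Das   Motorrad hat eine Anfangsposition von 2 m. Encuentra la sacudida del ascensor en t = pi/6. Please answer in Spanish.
Partiendo de la posición x(t) = 4 - 2·sin(3·t), tomamos 3 derivadas. La derivada de la posición da la velocidad: v(t) = -6·cos(3·t). Derivando la velocidad, obtenemos la aceleración: a(t) = 18·sin(3·t). Tomando d/dt de a(t), encontramos j(t) = 54·cos(3·t). Usando j(t) = 54·cos(3·t) y sustituyendo t = pi/6, encontramos j = 0.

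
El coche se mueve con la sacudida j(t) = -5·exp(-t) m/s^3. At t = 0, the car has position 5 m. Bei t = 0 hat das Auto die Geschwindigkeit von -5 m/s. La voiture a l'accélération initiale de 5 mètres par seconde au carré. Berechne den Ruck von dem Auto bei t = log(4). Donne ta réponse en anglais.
Using j(t) = -5·exp(-t) and substituting t = log(4), we find j = -5/4.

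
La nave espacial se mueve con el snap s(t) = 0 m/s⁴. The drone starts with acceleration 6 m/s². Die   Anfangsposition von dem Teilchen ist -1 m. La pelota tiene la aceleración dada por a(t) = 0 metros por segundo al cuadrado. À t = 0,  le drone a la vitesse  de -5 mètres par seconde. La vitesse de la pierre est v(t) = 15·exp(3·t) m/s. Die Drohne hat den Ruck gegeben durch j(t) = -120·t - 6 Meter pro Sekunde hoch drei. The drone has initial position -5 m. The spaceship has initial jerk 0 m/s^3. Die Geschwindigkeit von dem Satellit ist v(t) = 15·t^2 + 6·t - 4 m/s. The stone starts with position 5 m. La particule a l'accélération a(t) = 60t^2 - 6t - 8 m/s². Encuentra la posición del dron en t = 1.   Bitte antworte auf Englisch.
We must find the antiderivative of our jerk equation j(t) = -120·t - 6 3 times. The integral of jerk is acceleration. Using a(0) = 6, we get a(t) = -60·t^2 - 6·t + 6. Integrating acceleration and using the initial condition v(0) = -5, we get v(t) = -20·t^3 - 3·t^2 + 6·t - 5. The integral of velocity, with x(0) = -5, gives position: x(t) = -5·t^4 - t^3 + 3·t^2 - 5·t - 5. We have position x(t) = -5·t^4 - t^3 + 3·t^2 - 5·t - 5. Substituting t = 1: x(1) = -13.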